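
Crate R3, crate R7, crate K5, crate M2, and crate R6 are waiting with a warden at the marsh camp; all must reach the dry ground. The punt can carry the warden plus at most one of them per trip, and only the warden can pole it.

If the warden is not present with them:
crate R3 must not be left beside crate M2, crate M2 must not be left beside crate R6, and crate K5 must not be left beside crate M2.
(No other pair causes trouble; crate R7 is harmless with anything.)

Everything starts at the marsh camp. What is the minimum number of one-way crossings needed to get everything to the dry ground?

impossible

Following every safe sequence of crossings from the start, the most of the 5 that can be at the dry ground as the punt arrives there on crossings 1, 3, 5 is 1, 2, 3 respectively; the best ever achieved is 3 of 5.
From crossing 7 on, no configuration arises that was not already reachable earlier: only 18 distinct safe configurations (who is on which side, and where the punt is) can ever be reached, none of them has everyone across, and every continuation just revisits them. So no valid plan exists.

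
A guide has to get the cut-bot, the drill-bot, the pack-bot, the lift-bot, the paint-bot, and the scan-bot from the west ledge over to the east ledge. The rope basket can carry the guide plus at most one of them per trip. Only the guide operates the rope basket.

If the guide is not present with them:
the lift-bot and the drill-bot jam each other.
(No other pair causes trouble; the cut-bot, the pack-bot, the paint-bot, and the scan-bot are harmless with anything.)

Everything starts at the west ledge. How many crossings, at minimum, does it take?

11

Counting alone: the guide can take at most 1 across per trip to the east ledge, so moving all 6 needs at least 6 loaded trips out, with a return between consecutive ones — at least 11 crossings.
The plan below uses exactly 11 crossings, so it is optimal:
1. Guide goes to the east ledge with the drill-bot.
2. Guide goes back to the west ledge alone.
3. Guide goes to the east ledge with the cut-bot.
4. Guide goes back to the west ledge alone.
5. Guide goes to the east ledge with the pack-bot.
6. Guide goes back to the west ledge alone.
7. Guide goes to the east ledge with the paint-bot.
8. Guide goes back to the west ledge alone.
9. Guide goes to the east ledge with the scan-bot.
10. Guide goes back to the west ledge alone.
11. Guide goes to the east ledge with the lift-bot.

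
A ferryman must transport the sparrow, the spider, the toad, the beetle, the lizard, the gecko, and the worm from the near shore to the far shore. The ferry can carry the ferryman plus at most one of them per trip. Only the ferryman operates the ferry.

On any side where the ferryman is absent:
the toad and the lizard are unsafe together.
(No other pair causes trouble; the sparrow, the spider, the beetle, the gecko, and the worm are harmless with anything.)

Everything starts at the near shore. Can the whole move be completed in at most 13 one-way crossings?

Yes — this plan uses 13 crossings (≤ 13):
1. Ferryman goes to the far shore with the toad.  [the near shore: the beetle, the gecko, the lizard, the sparrow, the spider, the worm | the far shore: the toad]
2. Ferryman goes back to the near shore alone.  [the near shore: the beetle, the gecko, the lizard, the sparrow, the spider, the worm | the far shore: the toad]
3. Ferryman goes to the far shore with the sparrow.  [the near shore: the beetle, the gecko, the lizard, the spider, the worm | the far shore: the sparrow, the toad]
4. Ferryman goes back to the near shore alone.  [the near shore: the beetle, the gecko, the lizard, the spider, the worm | the far shore: the sparrow, the toad]
5. Ferryman goes to the far shore with the spider.  [the near shore: the beetle, the gecko, the lizard, the worm | the far shore: the sparrow, the spider, the toad]
6. Ferryman goes back to the near shore alone.  [the near shore: the beetle, the gecko, the lizard, the worm | the far shore: the sparrow, the spider, the toad]
7. Ferryman goes to the far shore with the beetle.  [the near shore: the gecko, the lizard, the worm | the far shore: the beetle, the sparrow, the spider, the toad]
8. Ferryman goes back to the near shore alone.  [the near shore: the gecko, the lizard, the worm | the far shore: the beetle, the sparrow, the spider, the toad]
9. Ferryman goes to the far shore with the gecko.  [the near shore: the lizard, the worm | the far shore: the beetle, the gecko, the sparrow, the spider, the toad]
10. Ferryman goes back to the near shore alone.  [the near shore: the lizard, the worm | the far shore: the beetle, the gecko, the sparrow, the spider, the toad]
11. Ferryman goes to the far shore with the worm.  [the near shore: the lizard | the far shore: the beetle, the gecko, the sparrow, the spider, the toad, the worm]
12. Ferryman goes back to the near shore alone.  [the near shore: the lizard | the far shore: the beetle, the gecko, the sparrow, the spider, the toad, the worm]
13. Ferryman goes to the far shore with the lizard.  [the near shore: — | the far shore: the beetle, the gecko, the lizard, the sparrow, the spider, the toad, the worm]

Yes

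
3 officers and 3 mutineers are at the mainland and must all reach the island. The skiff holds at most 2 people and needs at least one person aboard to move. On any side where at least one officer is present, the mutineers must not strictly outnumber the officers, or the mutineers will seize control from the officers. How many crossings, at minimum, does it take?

11

Counting alone: each trip to the island takes at most 2 across and each return brings at least 1 back, so after t trips out (and t−1 returns) at most 2t − (t−1) of the 6 are across; that first reaches 6 at t = 5, so at least 9 crossings are needed.
The safety rule pushes this higher. Following every safe sequence of crossings, the most of the 6 that can be at the island as the skiff arrives there on crossing 9 is 5 — never all 6.
So no plan with fewer than 11 crossings exists, and this one achieves 11:
1. 2 mutineers → the island.  (the mainland: 3O 1M; the island: 0O 2M)
2. 1 mutineer ← the mainland.  (the mainland: 3O 2M; the island: 0O 1M)
3. 2 mutineers → the island.  (the mainland: 3O 0M; the island: 0O 3M)
4. 1 mutineer ← the mainland.  (the mainland: 3O 1M; the island: 0O 2M)
5. 2 officers → the island.  (the mainland: 1O 1M; the island: 2O 2M)
6. 1 officer and 1 mutineer ← the mainland.  (the mainland: 2O 2M; the island: 1O 1M)
7. 2 officers → the island.  (the mainland: 0O 2M; the island: 3O 1M)
8. 1 mutineer ← the mainland.  (the mainland: 0O 3M; the island: 3O 0M)
9. 2 mutineers → the island.  (the mainland: 0O 1M; the island: 3O 2M)
10. 1 mutineer ← the mainland.  (the mainland: 0O 2M; the island: 3O 1M)
11. 2 mutineers → the island.  (the mainland: 0O 0M; the island: 3O 3M)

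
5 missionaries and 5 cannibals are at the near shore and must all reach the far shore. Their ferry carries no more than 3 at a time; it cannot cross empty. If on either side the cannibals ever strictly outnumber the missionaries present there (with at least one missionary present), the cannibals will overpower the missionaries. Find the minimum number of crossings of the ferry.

11

Counting alone: each trip to the far shore takes at most 3 across and each return brings at least 1 back, so after t trips out (and t−1 returns) at most 3t − (t−1) of the 10 are across; that first reaches 10 at t = 5, so at least 9 crossings are needed.
The safety rule pushes this higher. Following every safe sequence of crossings, the most of the 10 that can be at the far shore as the ferry arrives there on crossing 9 is 9 — never all 10.
So no plan with fewer than 11 crossings exists, and this one achieves 11:
1. 2 cannibals → the far shore.  (the near shore: 5M 3C; the far shore: 0M 2C)
2. 1 cannibal ← the near shore.  (the near shore: 5M 4C; the far shore: 0M 1C)
3. 3 cannibals → the far shore.  (the near shore: 5M 1C; the far shore: 0M 4C)
4. 1 cannibal ← the near shore.  (the near shore: 5M 2C; the far shore: 0M 3C)
5. 3 missionaries → the far shore.  (the near shore: 2M 2C; the far shore: 3M 3C)
6. 1 missionary and 1 cannibal ← the near shore.  (the near shore: 3M 3C; the far shore: 2M 2C)
7. 3 missionaries → the far shore.  (the near shore: 0M 3C; the far shore: 5M 2C)
8. 1 cannibal ← the near shore.  (the near shore: 0M 4C; the far shore: 5M 1C)
9. 2 cannibals → the far shore.  (the near shore: 0M 2C; the far shore: 5M 3C)
10. 1 cannibal ← the near shore.  (the near shore: 0M 3C; the far shore: 5M 2C)
11. 3 cannibals → the far shore.  (the near shore: 0M 0C; the far shore: 5M 5C)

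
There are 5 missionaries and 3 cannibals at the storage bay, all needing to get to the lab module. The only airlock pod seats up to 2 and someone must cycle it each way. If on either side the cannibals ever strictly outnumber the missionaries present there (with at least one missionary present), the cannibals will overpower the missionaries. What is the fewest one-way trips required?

Counting alone: each trip to the lab module takes at most 2 across and each return brings at least 1 back, so after t trips out (and t−1 returns) at most 2t − (t−1) of the 8 are across; that first reaches 8 at t = 7, so at least 13 crossings are needed.
The plan below uses exactly 13 crossings, so it is optimal:
1. 2 cannibals → the lab module.  (the storage bay: 5M 1C; the lab module: 0M 2C)
2. 1 cannibal ← the storage bay.  (the storage bay: 5M 2C; the lab module: 0M 1C)
3. 2 cannibals → the lab module.  (the storage bay: 5M 0C; the lab module: 0M 3C)
4. 1 cannibal ← the storage bay.  (the storage bay: 5M 1C; the lab module: 0M 2C)
5. 2 missionaries → the lab module.  (the storage bay: 3M 1C; the lab module: 2M 2C)
6. 1 cannibal ← the storage bay.  (the storage bay: 3M 2C; the lab module: 2M 1C)
7. 1 missionary and 1 cannibal → the lab module.  (the storage bay: 2M 1C; the lab module: 3M 2C)
8. 1 cannibal ← the storage bay.  (the storage bay: 2M 2C; the lab module: 3M 1C)
9. 2 cannibals → the lab module.  (the storage bay: 2M 0C; the lab module: 3M 3C)
10. 1 cannibal ← the storage bay.  (the storage bay: 2M 1C; the lab module: 3M 2C)
11. 1 missionary and 1 cannibal → the lab module.  (the storage bay: 1M 0C; the lab module: 4M 3C)
12. 1 cannibal ← the storage bay.  (the storage bay: 1M 1C; the lab module: 4M 2C)
13. 1 missionary and 1 cannibal → the lab module.  (the storage bay: 0M 0C; the lab module: 5M 3C)

13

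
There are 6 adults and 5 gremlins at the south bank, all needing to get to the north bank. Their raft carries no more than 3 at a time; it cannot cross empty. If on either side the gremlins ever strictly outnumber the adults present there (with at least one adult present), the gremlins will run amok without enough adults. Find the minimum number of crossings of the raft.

Counting alone: each trip to the north bank takes at most 3 across and each return brings at least 1 back, so after t trips out (and t−1 returns) at most 3t − (t−1) of the 11 are across; that first reaches 11 at t = 5, so at least 9 crossings are needed.
The plan below uses exactly 9 crossings, so it is optimal:
1. 3 gremlins → the north bank.  (the south bank: 6A 2G; the north bank: 0A 3G)
2. 1 gremlin ← the south bank.  (the south bank: 6A 3G; the north bank: 0A 2G)
3. 3 adults → the north bank.  (the south bank: 3A 3G; the north bank: 3A 2G)
4. 1 adult ← the south bank.  (the south bank: 4A 3G; the north bank: 2A 2G)
5. 2 adults and 1 gremlin → the north bank.  (the south bank: 2A 2G; the north bank: 4A 3G)
6. 1 adult ← the south bank.  (the south bank: 3A 2G; the north bank: 3A 3G)
7. 2 adults and 1 gremlin → the north bank.  (the south bank: 1A 1G; the north bank: 5A 4G)
8. 1 adult ← the south bank.  (the south bank: 2A 1G; the north bank: 4A 4G)
9. 2 adults and 1 gremlin → the north bank.  (the south bank: 0A 0G; the north bank: 6A 5G)

9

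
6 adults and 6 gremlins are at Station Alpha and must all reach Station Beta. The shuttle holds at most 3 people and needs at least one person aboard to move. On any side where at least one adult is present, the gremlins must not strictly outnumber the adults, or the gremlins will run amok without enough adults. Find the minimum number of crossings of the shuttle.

impossible

Following every safe sequence of crossings from the start, the most of the 12 that can be at Station Beta as the shuttle arrives there on crossings 1, 3, 5 is 3, 5, 6 respectively; the best ever achieved is 6 of 12.
From crossing 7 on, no configuration arises that was not already reachable earlier: only 17 distinct safe configurations (who is on which side, and where the shuttle is) can ever be reached, none of them has everyone across, and every continuation just revisits them. They are: 0 adults + 0 gremlins across (shuttle back at the start); 0 adults + 1 gremlin across (shuttle there); 0 adults + 1 gremlin across (shuttle back at the start); 0 adults + 2 gremlins across (shuttle there); 0 adults + 2 gremlins across (shuttle back at the start); 0 adults + 3 gremlins across (shuttle there); 0 adults + 3 gremlins across (shuttle back at the start); 0 adults + 4 gremlins across (shuttle there); 0 adults + 4 gremlins across (shuttle back at the start); 0 adults + 5 gremlins across (shuttle there); 0 adults + 5 gremlins across (shuttle back at the start); 0 adults + 6 gremlins across (shuttle there); 1 adult + 1 gremlin across (shuttle there); 1 adult + 1 gremlin across (shuttle back at the start); 2 adults + 2 gremlins across (shuttle there); 2 adults + 2 gremlins across (shuttle back at the start); 3 adults + 3 gremlins across (shuttle there). So no valid plan exists.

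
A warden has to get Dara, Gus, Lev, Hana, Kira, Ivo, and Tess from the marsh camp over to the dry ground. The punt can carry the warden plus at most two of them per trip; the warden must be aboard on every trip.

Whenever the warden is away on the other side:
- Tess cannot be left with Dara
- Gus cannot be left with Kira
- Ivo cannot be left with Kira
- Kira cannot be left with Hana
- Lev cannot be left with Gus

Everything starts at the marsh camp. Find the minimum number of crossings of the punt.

Whatever the first load, the items left behind include a forbidden pair without the warden. No opening move is safe, so no plan exists.

impossible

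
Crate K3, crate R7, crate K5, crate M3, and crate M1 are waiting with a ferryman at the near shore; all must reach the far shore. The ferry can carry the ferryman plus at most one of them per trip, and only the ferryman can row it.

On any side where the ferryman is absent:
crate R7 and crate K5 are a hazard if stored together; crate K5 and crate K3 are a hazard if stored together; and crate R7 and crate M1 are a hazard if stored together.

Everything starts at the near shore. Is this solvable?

No

Whatever the first load, the items left behind include a forbidden pair without the ferryman. No opening move is safe, so no plan exists.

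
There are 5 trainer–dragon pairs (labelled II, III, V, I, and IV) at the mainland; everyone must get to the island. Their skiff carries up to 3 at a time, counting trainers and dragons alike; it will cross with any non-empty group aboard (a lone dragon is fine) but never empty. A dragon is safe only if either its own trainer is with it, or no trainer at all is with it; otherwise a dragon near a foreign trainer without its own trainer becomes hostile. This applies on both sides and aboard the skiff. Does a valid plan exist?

1. dragon II and trainer II cross → the island.
2. trainer II crosses ← the mainland.
3. dragon I, dragon III, and dragon V cross → the island.
4. dragon II crosses ← the mainland.
5. trainer I, trainer III, and trainer V cross → the island.
6. dragon III and trainer III cross ← the mainland.
7. trainer II, trainer III, and trainer IV cross → the island.
8. dragon V crosses ← the mainland.
9. dragon II and dragon III cross → the island.
10. dragon II crosses ← the mainland.
11. dragon II, dragon IV, and dragon V cross → the island.

Yes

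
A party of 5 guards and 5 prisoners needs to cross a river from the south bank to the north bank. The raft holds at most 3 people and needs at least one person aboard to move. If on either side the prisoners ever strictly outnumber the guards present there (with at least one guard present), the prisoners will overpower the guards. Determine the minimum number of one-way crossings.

Counting alone: each trip to the north bank takes at most 3 across and each return brings at least 1 back, so after t trips out (and t−1 returns) at most 3t − (t−1) of the 10 are across; that first reaches 10 at t = 5, so at least 9 crossings are needed.
The safety rule pushes this higher. Following every safe sequence of crossings, the most of the 10 that can be at the north bank as the raft arrives there on crossing 9 is 9 — never all 10.
So no plan with fewer than 11 crossings exists, and this one achieves 11:
1. 2 prisoners → the north bank.  (the south bank: 5G 3P; the north bank: 0G 2P)
2. 1 prisoner ← the south bank.  (the south bank: 5G 4P; the north bank: 0G 1P)
3. 3 prisoners → the north bank.  (the south bank: 5G 1P; the north bank: 0G 4P)
4. 1 prisoner ← the south bank.  (the south bank: 5G 2P; the north bank: 0G 3P)
5. 3 guards → the north bank.  (the south bank: 2G 2P; the north bank: 3G 3P)
6. 1 guard and 1 prisoner ← the south bank.  (the south bank: 3G 3P; the north bank: 2G 2P)
7. 3 guards → the north bank.  (the south bank: 0G 3P; the north bank: 5G 2P)
8. 1 prisoner ← the south bank.  (the south bank: 0G 4P; the north bank: 5G 1P)
9. 2 prisoners → the north bank.  (the south bank: 0G 2P; the north bank: 5G 3P)
10. 1 prisoner ← the south bank.  (the south bank: 0G 3P; the north bank: 5G 2P)
11. 3 prisoners → the north bank.  (the south bank: 0G 0P; the north bank: 5G 5P)

11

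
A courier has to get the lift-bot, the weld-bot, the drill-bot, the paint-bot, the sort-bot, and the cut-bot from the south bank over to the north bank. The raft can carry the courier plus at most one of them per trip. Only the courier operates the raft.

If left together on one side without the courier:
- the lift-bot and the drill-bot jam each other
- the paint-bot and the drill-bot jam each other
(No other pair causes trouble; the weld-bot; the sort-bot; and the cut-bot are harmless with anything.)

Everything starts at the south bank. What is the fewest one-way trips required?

Counting alone: the courier can take at most 1 across per trip to the north bank, so moving all 6 needs at least 6 loaded trips out, with a return between consecutive ones — at least 11 crossings.
The safety rule pushes this higher. Following every safe sequence of crossings, the most of the 6 that can be at the north bank as the raft arrives there on crossing 11 is 5 — never all 6.
So no plan with fewer than 13 crossings exists, and this one achieves 13:
1. Courier goes to the north bank with the drill-bot.  [the south bank: the cut-bot, the lift-bot, the paint-bot, the sort-bot, the weld-bot | the north bank: the drill-bot]
2. Courier goes back to the south bank alone.  [the south bank: the cut-bot, the lift-bot, the paint-bot, the sort-bot, the weld-bot | the north bank: the drill-bot]
3. Courier goes to the north bank with the lift-bot.  [the south bank: the cut-bot, the paint-bot, the sort-bot, the weld-bot | the north bank: the drill-bot, the lift-bot]
4. Courier goes back to the south bank with the drill-bot.  [the south bank: the cut-bot, the drill-bot, the paint-bot, the sort-bot, the weld-bot | the north bank: the lift-bot]
5. Courier goes to the north bank with the paint-bot.  [the south bank: the cut-bot, the drill-bot, the sort-bot, the weld-bot | the north bank: the lift-bot, the paint-bot]
6. Courier goes back to the south bank alone.  [the south bank: the cut-bot, the drill-bot, the sort-bot, the weld-bot | the north bank: the lift-bot, the paint-bot]
7. Courier goes to the north bank with the weld-bot.  [the south bank: the cut-bot, the drill-bot, the sort-bot | the north bank: the lift-bot, the paint-bot, the weld-bot]
8. Courier goes back to the south bank alone.  [the south bank: the cut-bot, the drill-bot, the sort-bot | the north bank: the lift-bot, the paint-bot, the weld-bot]
9. Courier goes to the north bank with the sort-bot.  [the south bank: the cut-bot, the drill-bot | the north bank: the lift-bot, the paint-bot, the sort-bot, the weld-bot]
10. Courier goes back to the south bank alone.  [the south bank: the cut-bot, the drill-bot | the north bank: the lift-bot, the paint-bot, the sort-bot, the weld-bot]
11. Courier goes to the north bank with the cut-bot.  [the south bank: the drill-bot | the north bank: the cut-bot, the lift-bot, the paint-bot, the sort-bot, the weld-bot]
12. Courier goes back to the south bank alone.  [the south bank: the drill-bot | the north bank: the cut-bot, the lift-bot, the paint-bot, the sort-bot, the weld-bot]
13. Courier goes to the north bank with the drill-bot.  [the south bank: — | the north bank: the cut-bot, the drill-bot, the lift-bot, the paint-bot, the sort-bot, the weld-bot]

13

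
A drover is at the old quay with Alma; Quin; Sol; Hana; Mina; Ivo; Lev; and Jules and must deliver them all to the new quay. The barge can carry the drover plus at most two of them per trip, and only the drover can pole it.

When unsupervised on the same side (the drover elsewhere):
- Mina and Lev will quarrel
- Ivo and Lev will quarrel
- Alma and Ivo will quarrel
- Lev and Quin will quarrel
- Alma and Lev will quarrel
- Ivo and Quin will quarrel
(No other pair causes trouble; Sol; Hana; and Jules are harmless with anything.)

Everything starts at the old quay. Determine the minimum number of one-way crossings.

Counting alone: the drover can take at most 2 across per trip to the new quay, so moving all 8 needs at least 4 loaded trips out, with a return between consecutive ones — at least 7 crossings.
The safety rule pushes this higher. Following every safe sequence of crossings, the most of the 8 that can be at the new quay as the barge arrives there on crossings 7, 9, 11 is 5, 6, 7 respectively — never all 8.
So no plan with fewer than 13 crossings exists, and this one achieves 13:
1. Drover goes to the new quay with Ivo and Lev.  [the old quay: Alma, Hana, Jules, Mina, Quin, Sol | the new quay: Ivo, Lev]
2. Drover goes back to the old quay with Ivo.  [the old quay: Alma, Hana, Ivo, Jules, Mina, Quin, Sol | the new quay: Lev]
3. Drover goes to the new quay with Alma and Quin.  [the old quay: Hana, Ivo, Jules, Mina, Sol | the new quay: Alma, Lev, Quin]
4. Drover goes back to the old quay with Lev.  [the old quay: Hana, Ivo, Jules, Lev, Mina, Sol | the new quay: Alma, Quin]
5. Drover goes to the new quay with Lev and Sol.  [the old quay: Hana, Ivo, Jules, Mina | the new quay: Alma, Lev, Quin, Sol]
6. Drover goes back to the old quay with Lev.  [the old quay: Hana, Ivo, Jules, Lev, Mina | the new quay: Alma, Quin, Sol]
7. Drover goes to the new quay with Hana and Lev.  [the old quay: Ivo, Jules, Mina | the new quay: Alma, Hana, Lev, Quin, Sol]
8. Drover goes back to the old quay with Lev.  [the old quay: Ivo, Jules, Lev, Mina | the new quay: Alma, Hana, Quin, Sol]
9. Drover goes to the new quay with Ivo and Mina.  [the old quay: Jules, Lev | the new quay: Alma, Hana, Ivo, Mina, Quin, Sol]
10. Drover goes back to the old quay with Ivo.  [the old quay: Ivo, Jules, Lev | the new quay: Alma, Hana, Mina, Quin, Sol]
11. Drover goes to the new quay with Ivo and Jules.  [the old quay: Lev | the new quay: Alma, Hana, Ivo, Jules, Mina, Quin, Sol]
12. Drover goes back to the old quay with Ivo.  [the old quay: Ivo, Lev | the new quay: Alma, Hana, Jules, Mina, Quin, Sol]
13. Drover goes to the new quay with Ivo and Lev.  [the old quay: — | the new quay: Alma, Hana, Ivo, Jules, Lev, Mina, Quin, Sol]

13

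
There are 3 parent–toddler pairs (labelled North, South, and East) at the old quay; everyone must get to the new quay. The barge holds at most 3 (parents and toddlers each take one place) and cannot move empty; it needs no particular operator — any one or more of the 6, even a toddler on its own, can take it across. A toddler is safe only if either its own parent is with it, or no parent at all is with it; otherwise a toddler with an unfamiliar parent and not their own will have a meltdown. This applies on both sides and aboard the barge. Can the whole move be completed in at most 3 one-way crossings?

Counting alone: each trip to the new quay takes at most 3 across and each return brings at least 1 back, so after t trips out (and t−1 returns) at most 3t − (t−1) of the 6 are across; that first reaches 6 at t = 3, so at least 5 crossings are needed.
Since 3 < 5, 3 crossings cannot be enough. (The shortest complete plan in fact takes 5:)
1. parent North and toddler North cross → the new quay.
2. parent North crosses ← the old quay.
3. parent East, parent North, and parent South cross → the new quay.
4. toddler North crosses ← the old quay.
5. toddler East, toddler North, and toddler South cross → the new quay.

No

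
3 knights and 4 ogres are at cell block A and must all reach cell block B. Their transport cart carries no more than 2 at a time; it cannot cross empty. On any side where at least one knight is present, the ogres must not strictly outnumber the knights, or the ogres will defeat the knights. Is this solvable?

The ogres already outnumber the knights at cell block A before anyone moves, so the starting position itself is disallowed.

No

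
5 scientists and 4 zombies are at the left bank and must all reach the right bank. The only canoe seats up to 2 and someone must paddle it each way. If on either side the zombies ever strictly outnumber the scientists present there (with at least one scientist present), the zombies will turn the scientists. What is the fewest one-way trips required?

15

Counting alone: each trip to the right bank takes at most 2 across and each return brings at least 1 back, so after t trips out (and t−1 returns) at most 2t − (t−1) of the 9 are across; that first reaches 9 at t = 8, so at least 15 crossings are needed.
The plan below uses exactly 15 crossings, so it is optimal:
1. 2 zombies → the right bank.  (the left bank: 5S 2Z; the right bank: 0S 2Z)
2. 1 zombie ← the left bank.  (the left bank: 5S 3Z; the right bank: 0S 1Z)
3. 2 zombies → the right bank.  (the left bank: 5S 1Z; the right bank: 0S 3Z)
4. 1 zombie ← the left bank.  (the left bank: 5S 2Z; the right bank: 0S 2Z)
5. 2 scientists → the right bank.  (the left bank: 3S 2Z; the right bank: 2S 2Z)
6. 1 zombie ← the left bank.  (the left bank: 3S 3Z; the right bank: 2S 1Z)
7. 1 scientist and 1 zombie → the right bank.  (the left bank: 2S 2Z; the right bank: 3S 2Z)
8. 1 scientist ← the left bank.  (the left bank: 3S 2Z; the right bank: 2S 2Z)
9. 1 scientist and 1 zombie → the right bank.  (the left bank: 2S 1Z; the right bank: 3S 3Z)
10. 1 zombie ← the left bank.  (the left bank: 2S 2Z; the right bank: 3S 2Z)
11. 1 scientist and 1 zombie → the right bank.  (the left bank: 1S 1Z; the right bank: 4S 3Z)
12. 1 scientist ← the left bank.  (the left bank: 2S 1Z; the right bank: 3S 3Z)
13. 1 scientist and 1 zombie → the right bank.  (the left bank: 1S 0Z; the right bank: 4S 4Z)
14. 1 zombie ← the left bank.  (the left bank: 1S 1Z; the right bank: 4S 3Z)
15. 1 scientist and 1 zombie → the right bank.  (the left bank: 0S 0Z; the right bank: 5S 4Z)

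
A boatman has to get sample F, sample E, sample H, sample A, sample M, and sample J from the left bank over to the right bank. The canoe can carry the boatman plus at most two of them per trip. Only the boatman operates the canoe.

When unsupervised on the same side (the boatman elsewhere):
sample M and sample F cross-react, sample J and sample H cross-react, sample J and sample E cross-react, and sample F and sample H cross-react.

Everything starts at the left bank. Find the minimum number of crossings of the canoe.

7

Counting alone: the boatman can take at most 2 across per trip to the right bank, so moving all 6 needs at least 3 loaded trips out, with a return between consecutive ones — at least 5 crossings.
The safety rule pushes this higher. Following every safe sequence of crossings, the most of the 6 that can be at the right bank as the canoe arrives there on crossing 5 is 5 — never all 6.
So no plan with fewer than 7 crossings exists, and this one achieves 7:
1. Boatman goes to the right bank with sample F and sample J.
2. Boatman goes back to the left bank alone.
3. Boatman goes to the right bank with sample E and sample H.
4. Boatman goes back to the left bank with sample F and sample J.
5. Boatman goes to the right bank with sample A and sample M.
6. Boatman goes back to the left bank alone.
7. Boatman goes to the right bank with sample F and sample J.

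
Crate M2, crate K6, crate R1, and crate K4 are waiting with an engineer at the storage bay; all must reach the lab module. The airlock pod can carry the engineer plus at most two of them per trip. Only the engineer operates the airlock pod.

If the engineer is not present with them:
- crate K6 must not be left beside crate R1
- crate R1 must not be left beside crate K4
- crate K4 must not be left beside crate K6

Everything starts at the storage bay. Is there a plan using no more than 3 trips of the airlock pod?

Counting alone: the engineer can take at most 2 across per trip to the lab module, so moving all 4 needs at least 2 loaded trips out, with a return between consecutive ones — at least 3 crossings.
The safety rule pushes this higher. Following every safe sequence of crossings, the most of the 4 that can be at the lab module as the airlock pod arrives there on crossing 3 is 3 — never all 4.
So the move cannot be finished within 3 crossings. (The shortest complete plan takes 5:)
1. Engineer goes to the lab module with crate K6 and crate R1.  [the storage bay: crate K4, crate M2 | the lab module: crate K6, crate R1]
2. Engineer goes back to the storage bay with crate K6.  [the storage bay: crate K4, crate K6, crate M2 | the lab module: crate R1]
3. Engineer goes to the lab module with crate K6 and crate M2.  [the storage bay: crate K4 | the lab module: crate K6, crate M2, crate R1]
4. Engineer goes back to the storage bay with crate K6.  [the storage bay: crate K4, crate K6 | the lab module: crate M2, crate R1]
5. Engineer goes to the lab module with crate K4 and crate K6.  [the storage bay: — | the lab module: crate K4, crate K6, crate M2, crate R1]

No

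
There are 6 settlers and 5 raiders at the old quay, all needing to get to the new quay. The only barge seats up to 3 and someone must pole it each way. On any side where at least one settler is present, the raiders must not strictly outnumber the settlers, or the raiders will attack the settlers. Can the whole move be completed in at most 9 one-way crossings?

Yes — this plan uses 9 crossings (≤ 9):
1. 3 raiders → the new quay.  (the old quay: 6S 2R; the new quay: 0S 3R)
2. 1 raider ← the old quay.  (the old quay: 6S 3R; the new quay: 0S 2R)
3. 3 settlers → the new quay.  (the old quay: 3S 3R; the new quay: 3S 2R)
4. 1 settler ← the old quay.  (the old quay: 4S 3R; the new quay: 2S 2R)
5. 2 settlers and 1 raider → the new quay.  (the old quay: 2S 2R; the new quay: 4S 3R)
6. 1 settler ← the old quay.  (the old quay: 3S 2R; the new quay: 3S 3R)
7. 2 settlers and 1 raider → the new quay.  (the old quay: 1S 1R; the new quay: 5S 4R)
8. 1 settler ← the old quay.  (the old quay: 2S 1R; the new quay: 4S 4R)
9. 2 settlers and 1 raider → the new quay.  (the old quay: 0S 0R; the new quay: 6S 5R)

Yes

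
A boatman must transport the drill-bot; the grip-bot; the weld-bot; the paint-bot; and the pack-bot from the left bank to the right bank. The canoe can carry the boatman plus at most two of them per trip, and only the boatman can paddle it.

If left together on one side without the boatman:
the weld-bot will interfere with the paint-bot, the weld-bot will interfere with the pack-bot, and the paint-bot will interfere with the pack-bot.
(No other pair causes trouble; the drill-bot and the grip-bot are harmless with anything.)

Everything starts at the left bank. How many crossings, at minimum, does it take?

Counting alone: the boatman can take at most 2 across per trip to the right bank, so moving all 5 needs at least 3 loaded trips out, with a return between consecutive ones — at least 5 crossings.
The safety rule pushes this higher. Following every safe sequence of crossings, the most of the 5 that can be at the right bank as the canoe arrives there on crossing 5 is 4 — never all 5.
So no plan with fewer than 7 crossings exists, and this one achieves 7:
1. Boatman goes to the right bank with the paint-bot and the weld-bot.
2. Boatman goes back to the left bank with the weld-bot.
3. Boatman goes to the right bank with the drill-bot and the weld-bot.
4. Boatman goes back to the left bank with the weld-bot.
5. Boatman goes to the right bank with the grip-bot and the weld-bot.
6. Boatman goes back to the left bank with the weld-bot.
7. Boatman goes to the right bank with the pack-bot and the weld-bot.

7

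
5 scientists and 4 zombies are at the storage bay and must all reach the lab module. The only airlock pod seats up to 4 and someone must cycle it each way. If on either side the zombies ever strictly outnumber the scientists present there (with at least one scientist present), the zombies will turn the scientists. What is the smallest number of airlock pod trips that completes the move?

Counting alone: each trip to the lab module takes at most 4 across and each return brings at least 1 back, so after t trips out (and t−1 returns) at most 4t − (t−1) of the 9 are across; that first reaches 9 at t = 3, so at least 5 crossings are needed.
The plan below uses exactly 5 crossings, so it is optimal:
1. 3 zombies → the lab module.  (the storage bay: 5S 1Z; the lab module: 0S 3Z)
2. 1 zombie ← the storage bay.  (the storage bay: 5S 2Z; the lab module: 0S 2Z)
3. 3 scientists and 1 zombie → the lab module.  (the storage bay: 2S 1Z; the lab module: 3S 3Z)
4. 1 zombie ← the storage bay.  (the storage bay: 2S 2Z; the lab module: 3S 2Z)
5. 2 scientists and 2 zombies → the lab module.  (the storage bay: 0S 0Z; the lab module: 5S 4Z)

5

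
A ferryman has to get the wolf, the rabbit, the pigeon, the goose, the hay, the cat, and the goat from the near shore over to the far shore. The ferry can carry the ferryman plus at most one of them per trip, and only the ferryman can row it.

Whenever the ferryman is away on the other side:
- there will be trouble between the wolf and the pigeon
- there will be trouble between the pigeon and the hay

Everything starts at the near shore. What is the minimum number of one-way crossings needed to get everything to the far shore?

Counting alone: the ferryman can take at most 1 across per trip to the far shore, so moving all 7 needs at least 7 loaded trips out, with a return between consecutive ones — at least 13 crossings.
The safety rule pushes this higher. Following every safe sequence of crossings, the most of the 7 that can be at the far shore as the ferry arrives there on crossing 13 is 6 — never all 7.
So no plan with fewer than 15 crossings exists, and this one achieves 15:
1. Ferryman goes to the far shore with the pigeon.  [the near shore: the cat, the goat, the goose, the hay, the rabbit, the wolf | the far shore: the pigeon]
2. Ferryman goes back to the near shore alone.  [the near shore: the cat, the goat, the goose, the hay, the rabbit, the wolf | the far shore: the pigeon]
3. Ferryman goes to the far shore with the wolf.  [the near shore: the cat, the goat, the goose, the hay, the rabbit | the far shore: the pigeon, the wolf]
4. Ferryman goes back to the near shore with the pigeon.  [the near shore: the cat, the goat, the goose, the hay, the pigeon, the rabbit | the far shore: the wolf]
5. Ferryman goes to the far shore with the hay.  [the near shore: the cat, the goat, the goose, the pigeon, the rabbit | the far shore: the hay, the wolf]
6. Ferryman goes back to the near shore alone.  [the near shore: the cat, the goat, the goose, the pigeon, the rabbit | the far shore: the hay, the wolf]
7. Ferryman goes to the far shore with the rabbit.  [the near shore: the cat, the goat, the goose, the pigeon | the far shore: the hay, the rabbit, the wolf]
8. Ferryman goes back to the near shore alone.  [the near shore: the cat, the goat, the goose, the pigeon | the far shore: the hay, the rabbit, the wolf]
9. Ferryman goes to the far shore with the goose.  [the near shore: the cat, the goat, the pigeon | the far shore: the goose, the hay, the rabbit, the wolf]
10. Ferryman goes back to the near shore alone.  [the near shore: the cat, the goat, the pigeon | the far shore: the goose, the hay, the rabbit, the wolf]
11. Ferryman goes to the far shore with the cat.  [the near shore: the goat, the pigeon | the far shore: the cat, the goose, the hay, the rabbit, the wolf]
12. Ferryman goes back to the near shore alone.  [the near shore: the goat, the pigeon | the far shore: the cat, the goose, the hay, the rabbit, the wolf]
13. Ferryman goes to the far shore with the goat.  [the near shore: the pigeon | the far shore: the cat, the goat, the goose, the hay, the rabbit, the wolf]
14. Ferryman goes back to the near shore alone.  [the near shore: the pigeon | the far shore: the cat, the goat, the goose, the hay, the rabbit, the wolf]
15. Ferryman goes to the far shore with the pigeon.  [the near shore: — | the far shore: the cat, the goat, the goose, the hay, the pigeon, the rabbit, the wolf]

15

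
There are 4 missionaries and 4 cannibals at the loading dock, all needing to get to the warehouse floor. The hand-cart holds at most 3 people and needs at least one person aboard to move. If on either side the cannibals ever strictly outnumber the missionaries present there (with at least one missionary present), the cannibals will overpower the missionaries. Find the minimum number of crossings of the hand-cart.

9

Counting alone: each trip to the warehouse floor takes at most 3 across and each return brings at least 1 back, so after t trips out (and t−1 returns) at most 3t − (t−1) of the 8 are across; that first reaches 8 at t = 4, so at least 7 crossings are needed.
The safety rule pushes this higher. Following every safe sequence of crossings, the most of the 8 that can be at the warehouse floor as the hand-cart arrives there on crossing 7 is 7 — never all 8.
So no plan with fewer than 9 crossings exists, and this one achieves 9:
1. 2 cannibals → the warehouse floor.  (the loading dock: 4M 2C; the warehouse floor: 0M 2C)
2. 1 cannibal ← the loading dock.  (the loading dock: 4M 3C; the warehouse floor: 0M 1C)
3. 3 cannibals → the warehouse floor.  (the loading dock: 4M 0C; the warehouse floor: 0M 4C)
4. 1 cannibal ← the loading dock.  (the loading dock: 4M 1C; the warehouse floor: 0M 3C)
5. 3 missionaries → the warehouse floor.  (the loading dock: 1M 1C; the warehouse floor: 3M 3C)
6. 1 missionary and 1 cannibal ← the loading dock.  (the loading dock: 2M 2C; the warehouse floor: 2M 2C)
7. 2 missionaries → the warehouse floor.  (the loading dock: 0M 2C; the warehouse floor: 4M 2C)
8. 1 cannibal ← the loading dock.  (the loading dock: 0M 3C; the warehouse floor: 4M 1C)
9. 3 cannibals → the warehouse floor.  (the loading dock: 0M 0C; the warehouse floor: 4M 4C)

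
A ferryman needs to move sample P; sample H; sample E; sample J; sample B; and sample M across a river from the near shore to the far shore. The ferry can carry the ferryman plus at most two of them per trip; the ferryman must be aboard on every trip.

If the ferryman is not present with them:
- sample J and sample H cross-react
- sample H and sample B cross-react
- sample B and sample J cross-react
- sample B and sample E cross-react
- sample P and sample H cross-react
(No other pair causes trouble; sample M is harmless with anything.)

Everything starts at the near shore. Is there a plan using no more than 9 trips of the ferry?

Yes

Yes — this plan uses 9 crossings (≤ 9):
1. Ferryman goes to the far shore with sample B and sample H.
2. Ferryman goes back to the near shore with sample H.
3. Ferryman goes to the far shore with sample H and sample P.
4. Ferryman goes back to the near shore with sample H.
5. Ferryman goes to the far shore with sample H and sample M.
6. Ferryman goes back to the near shore with sample H.
7. Ferryman goes to the far shore with sample E and sample J.
8. Ferryman goes back to the near shore with sample B.
9. Ferryman goes to the far shore with sample B and sample H.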